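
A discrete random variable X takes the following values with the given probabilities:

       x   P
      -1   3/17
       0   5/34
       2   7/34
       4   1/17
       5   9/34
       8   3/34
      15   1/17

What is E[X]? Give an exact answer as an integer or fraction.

115/34

E[X] = (3/17)·(-1) + (5/34)·0 + (7/34)·2 + (1/17)·4 + (9/34)·5 + (3/34)·8 + (1/17)·15
     = 115/34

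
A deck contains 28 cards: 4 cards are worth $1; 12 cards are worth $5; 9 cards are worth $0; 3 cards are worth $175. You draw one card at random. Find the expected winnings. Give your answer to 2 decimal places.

$21.04

E[payout] = (4/28)·1 + (12/28)·5 + (9/28)·0 + (3/28)·175 = 589/28
≈ $21.04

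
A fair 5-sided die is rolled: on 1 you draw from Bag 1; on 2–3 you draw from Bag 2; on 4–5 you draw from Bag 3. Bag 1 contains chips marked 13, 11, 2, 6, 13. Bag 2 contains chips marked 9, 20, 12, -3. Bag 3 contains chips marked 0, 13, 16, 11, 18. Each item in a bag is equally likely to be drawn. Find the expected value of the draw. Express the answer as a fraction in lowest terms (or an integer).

256/25

E[X | Bag 1] = (13 + 11 + 2 + 6 + 13)/5 = 9
E[X | Bag 2] = (9 + 20 + 12 − 3)/4 = 19/2
E[X | Bag 3] = (0 + 13 + 16 + 11 + 18)/5 = 58/5
E[X] = (1/5)·9 + (2/5)·19/2 + (2/5)·58/5 = 256/25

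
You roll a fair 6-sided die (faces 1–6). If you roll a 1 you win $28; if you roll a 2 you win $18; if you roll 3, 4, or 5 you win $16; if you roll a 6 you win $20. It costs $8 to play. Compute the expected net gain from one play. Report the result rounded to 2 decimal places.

E[payout] = (1/2)·16 + (1/6)·18 + (1/6)·20 + (1/6)·28 = 19
Expected profit = 19 − 8 = 11 ≈ $11.00

$11.00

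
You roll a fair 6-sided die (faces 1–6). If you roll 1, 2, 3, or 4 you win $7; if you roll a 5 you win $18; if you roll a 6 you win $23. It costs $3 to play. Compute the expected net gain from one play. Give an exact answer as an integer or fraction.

E[payout] = (2/3)·7 + (1/6)·18 + (1/6)·23 = 23/2
Expected profit = 23/2 − 3 = 17/2

17/2 dollars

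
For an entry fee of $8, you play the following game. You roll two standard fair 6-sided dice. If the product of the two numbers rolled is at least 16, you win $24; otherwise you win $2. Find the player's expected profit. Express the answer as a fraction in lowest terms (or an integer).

E[payout] = (25/36)·2 + (11/36)·24 = 157/18
Expected profit = 157/18 − 8 = 13/18

13/18 dollars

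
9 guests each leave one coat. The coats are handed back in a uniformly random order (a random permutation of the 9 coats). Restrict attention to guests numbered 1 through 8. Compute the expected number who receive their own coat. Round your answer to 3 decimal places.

Let Xᵢ = 1 if person i gets their own coat. For each i, P(Xᵢ=1) = 1/9.
By linearity of expectation, E[X₁+…+X_8] = 8·(1/9) = 8/9.
≈ 0.889

0.889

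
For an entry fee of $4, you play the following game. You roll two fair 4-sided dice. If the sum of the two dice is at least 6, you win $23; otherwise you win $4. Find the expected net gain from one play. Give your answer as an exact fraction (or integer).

E[payout] = (5/8)·4 + (3/8)·23 = 89/8
Expected profit = 89/8 − 4 = 57/8

57/8 dollars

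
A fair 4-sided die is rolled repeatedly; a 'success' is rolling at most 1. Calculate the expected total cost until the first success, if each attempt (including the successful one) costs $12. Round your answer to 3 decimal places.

E[#attempts] = 1/p = 4; E[cost] = 12·4 = 48.
≈ 48.000

$48.000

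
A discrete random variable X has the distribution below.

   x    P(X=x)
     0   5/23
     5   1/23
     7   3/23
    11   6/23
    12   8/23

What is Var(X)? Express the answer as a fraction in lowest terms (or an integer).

11806/529

E[X] = (5/23)·0 + (1/23)·5 + (3/23)·7 + (6/23)·11 + (8/23)·12 = 188/23
E[X²] = (5/23)·0 + (1/23)·25 + (3/23)·49 + (6/23)·121 + (8/23)·144 = 2050/23
Var(X) = 2050/23 − (188/23)² = 11806/529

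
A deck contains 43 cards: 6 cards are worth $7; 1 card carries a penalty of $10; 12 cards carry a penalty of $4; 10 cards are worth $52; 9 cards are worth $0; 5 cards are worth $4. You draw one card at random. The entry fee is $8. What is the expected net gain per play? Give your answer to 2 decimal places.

E[payout] = (6/43)·7 + (1/43)·(-10) + (12/43)·(-4) + (10/43)·52 + (9/43)·0 + (5/43)·4 = 524/43
Expected profit = 524/43 − 8 = 180/43 ≈ $4.19

$4.19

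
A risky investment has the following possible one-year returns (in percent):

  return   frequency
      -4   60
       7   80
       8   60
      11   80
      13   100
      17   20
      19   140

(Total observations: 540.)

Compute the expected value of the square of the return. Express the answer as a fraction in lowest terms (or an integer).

Total = 540, so P(return=-4) = 60/540, etc.
E[X²] = (1/9)·16 + (4/27)·49 + (1/9)·64 + (4/27)·121 + (5/27)·169 + (1/27)·289 + (7/27)·361
     = 509/3

509/3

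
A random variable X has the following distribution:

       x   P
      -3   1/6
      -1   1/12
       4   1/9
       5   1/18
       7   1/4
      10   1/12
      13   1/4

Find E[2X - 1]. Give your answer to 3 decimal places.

E[2x-1] = (1/6)·(-7) + (1/12)·(-3) + (1/9)·7 + (1/18)·9 + (1/4)·13 + (1/12)·19 + (1/4)·25
     = 197/18 ≈ 10.944

10.944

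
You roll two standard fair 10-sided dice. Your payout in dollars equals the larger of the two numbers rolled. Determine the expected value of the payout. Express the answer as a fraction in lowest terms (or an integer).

143/20 dollars

Distribution of the larger of the two numbers rolled: 1 w.p. 1/100, 2 w.p. 3/100, 3 w.p. 1/20, 4 w.p. 7/100, 5 w.p. 9/100, 6 w.p. 11/100, …
E[payout] = (1/100)·1 + (3/100)·2 + (1/20)·3 + (7/100)·4 + (9/100)·5 + (11/100)·6 + (13/100)·7 + (3/20)·8 + (17/100)·9 + (19/100)·10 = 143/20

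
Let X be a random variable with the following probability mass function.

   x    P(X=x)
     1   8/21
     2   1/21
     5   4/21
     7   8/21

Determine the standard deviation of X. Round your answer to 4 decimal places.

2.6887

E[X] = 86/21, E[X²] = 24
Var(X) = E[X²] − (E[X])² = 24 − 7396/441 = 3188/441
SD(X) = √(3188/441) ≈ 2.6887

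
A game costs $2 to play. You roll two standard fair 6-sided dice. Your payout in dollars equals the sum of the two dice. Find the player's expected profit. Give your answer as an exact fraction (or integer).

Distribution of the sum of the two dice: 2 w.p. 1/36, 3 w.p. 1/18, 4 w.p. 1/12, 5 w.p. 1/9, 6 w.p. 5/36, 7 w.p. 1/6, …
E[payout] = (1/36)·2 + (1/18)·3 + (1/12)·4 + (1/9)·5 + (5/36)·6 + (1/6)·7 + (5/36)·8 + (1/9)·9 + (1/12)·10 + (1/18)·11 + (1/36)·12 = 7
Expected profit = 7 − 2 = 5

$5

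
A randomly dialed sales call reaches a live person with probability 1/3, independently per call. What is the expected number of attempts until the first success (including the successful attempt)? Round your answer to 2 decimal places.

For a geometric distribution, E[trials] = 1/p = 1/(1/3) = 3.
≈ 3.00

3.00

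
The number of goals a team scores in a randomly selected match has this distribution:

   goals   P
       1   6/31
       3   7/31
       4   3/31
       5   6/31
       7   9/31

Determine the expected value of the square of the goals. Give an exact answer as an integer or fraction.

E[X²] = (6/31)·1 + (7/31)·9 + (3/31)·16 + (6/31)·25 + (9/31)·49
     = 708/31

708/31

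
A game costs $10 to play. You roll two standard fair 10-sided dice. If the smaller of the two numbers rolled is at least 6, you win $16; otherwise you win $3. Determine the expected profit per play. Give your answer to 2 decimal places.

-$3.75

E[payout] = (3/4)·3 + (1/4)·16 = 25/4
Expected profit = 25/4 − 10 = -15/4 ≈ -$3.75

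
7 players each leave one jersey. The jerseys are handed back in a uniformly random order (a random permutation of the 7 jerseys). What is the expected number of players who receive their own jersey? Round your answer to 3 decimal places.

Let Xᵢ = 1 if person i gets their own jersey. For each i, P(Xᵢ=1) = 1/7.
By linearity of expectation, E[X₁+…+X_7] = 7·(1/7) = 1.
≈ 1.000

1.000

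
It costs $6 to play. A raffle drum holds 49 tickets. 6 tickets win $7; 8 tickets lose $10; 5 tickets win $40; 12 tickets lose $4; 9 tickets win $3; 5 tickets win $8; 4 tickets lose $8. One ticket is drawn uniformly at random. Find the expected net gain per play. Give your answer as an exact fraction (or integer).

-145/49 dollars

E[payout] = (6/49)·7 + (8/49)·(-10) + (5/49)·40 + (12/49)·(-4) + (9/49)·3 + (5/49)·8 + (4/49)·(-8) = 149/49
Expected profit = 149/49 − 6 = -145/49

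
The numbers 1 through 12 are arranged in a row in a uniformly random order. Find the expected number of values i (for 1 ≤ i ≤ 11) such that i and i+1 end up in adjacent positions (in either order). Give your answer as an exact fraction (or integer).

For each i ∈ {1,…,11}, let Xᵢ = 1 if i and i+1 are adjacent. P(Xᵢ=1) = 2·(12−1)!/12! = 2/12.
By linearity, E[ΣXᵢ] = (11)·(2/12) = 11/6.

11/6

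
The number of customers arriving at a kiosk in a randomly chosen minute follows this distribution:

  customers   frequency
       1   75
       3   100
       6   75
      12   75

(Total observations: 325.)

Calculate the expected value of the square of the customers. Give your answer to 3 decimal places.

Total = 325, so P(customers=1) = 75/325, etc.
E[X²] = (3/13)·1 + (4/13)·9 + (3/13)·36 + (3/13)·144
     = 579/13 ≈ 44.538

44.538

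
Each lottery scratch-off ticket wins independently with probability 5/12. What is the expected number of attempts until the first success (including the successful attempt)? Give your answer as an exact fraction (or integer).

12/5

For a geometric distribution, E[trials] = 1/p = 1/(5/12) = 12/5.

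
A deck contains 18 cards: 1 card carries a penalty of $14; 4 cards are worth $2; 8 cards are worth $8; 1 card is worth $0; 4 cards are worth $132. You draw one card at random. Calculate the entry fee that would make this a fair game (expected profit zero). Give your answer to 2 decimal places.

E[payout] = (1/18)·(-14) + (4/18)·2 + (8/18)·8 + (1/18)·0 + (4/18)·132 = 293/9
Fair fee = E[payout] = 293/9 ≈ $32.56

$32.56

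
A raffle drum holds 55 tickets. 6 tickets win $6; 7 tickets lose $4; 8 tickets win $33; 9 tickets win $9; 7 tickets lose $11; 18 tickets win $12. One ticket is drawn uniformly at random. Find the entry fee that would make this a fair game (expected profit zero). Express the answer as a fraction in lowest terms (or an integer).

E[payout] = (6/55)·6 + (7/55)·(-4) + (8/55)·33 + (9/55)·9 + (7/55)·(-11) + (18/55)·12 = 492/55
Fair fee = E[payout] = 492/55

492/55 dollars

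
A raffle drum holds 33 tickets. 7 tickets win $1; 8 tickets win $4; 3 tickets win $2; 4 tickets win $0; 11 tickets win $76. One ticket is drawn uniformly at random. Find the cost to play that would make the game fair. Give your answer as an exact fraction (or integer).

E[payout] = (7/33)·1 + (8/33)·4 + (3/33)·2 + (4/33)·0 + (11/33)·76 = 881/33
Fair fee = E[payout] = 881/33

881/33 dollars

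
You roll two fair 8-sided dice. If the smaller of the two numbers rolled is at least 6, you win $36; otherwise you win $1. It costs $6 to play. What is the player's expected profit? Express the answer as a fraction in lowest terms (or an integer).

E[payout] = (55/64)·1 + (9/64)·36 = 379/64
Expected profit = 379/64 − 6 = -5/64

-5/64 dollars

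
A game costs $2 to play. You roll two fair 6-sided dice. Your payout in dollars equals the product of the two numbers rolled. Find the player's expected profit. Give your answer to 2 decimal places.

$10.25

Distribution of the product of the two numbers rolled: 1 w.p. 1/36, 2 w.p. 1/18, 3 w.p. 1/18, 4 w.p. 1/12, 5 w.p. 1/18, 6 w.p. 1/9, …
E[payout] = (1/36)·1 + (1/18)·2 + (1/18)·3 + (1/12)·4 + (1/18)·5 + (1/9)·6 + (1/18)·8 + (1/36)·9 + (1/18)·10 + (1/9)·12 + (1/18)·15 + (1/36)·16 + (1/18)·18 + (1/18)·20 + (1/18)·24 + (1/36)·25 + (1/18)·30 + (1/36)·36 = 49/4
Expected profit = 49/4 − 2 = 41/4 ≈ $10.25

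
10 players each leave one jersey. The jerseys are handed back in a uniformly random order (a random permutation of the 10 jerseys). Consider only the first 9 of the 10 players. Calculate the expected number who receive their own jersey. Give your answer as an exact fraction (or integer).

9/10

Let Xᵢ = 1 if person i gets their own jersey. For each i, P(Xᵢ=1) = 1/10.
By linearity of expectation, E[X₁+…+X_9] = 9·(1/10) = 9/10.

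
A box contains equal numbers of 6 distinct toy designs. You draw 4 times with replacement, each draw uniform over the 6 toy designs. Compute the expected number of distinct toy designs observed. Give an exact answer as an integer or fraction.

671/216

Let Xⱼ=1 if type j appears at least once. P(Xⱼ=1) = 1 − ((6−1)/6)^4 = 671/1296.
E[#distinct] = 6·671/1296 = 671/216.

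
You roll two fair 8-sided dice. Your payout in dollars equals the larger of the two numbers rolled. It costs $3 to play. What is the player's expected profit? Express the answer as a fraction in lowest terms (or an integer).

Distribution of the larger of the two numbers rolled: 1 w.p. 1/64, 2 w.p. 3/64, 3 w.p. 5/64, 4 w.p. 7/64, 5 w.p. 9/64, 6 w.p. 11/64, …
E[payout] = (1/64)·1 + (3/64)·2 + (5/64)·3 + (7/64)·4 + (9/64)·5 + (11/64)·6 + (13/64)·7 + (15/64)·8 = 93/16
Expected profit = 93/16 − 3 = 45/16

45/16 dollars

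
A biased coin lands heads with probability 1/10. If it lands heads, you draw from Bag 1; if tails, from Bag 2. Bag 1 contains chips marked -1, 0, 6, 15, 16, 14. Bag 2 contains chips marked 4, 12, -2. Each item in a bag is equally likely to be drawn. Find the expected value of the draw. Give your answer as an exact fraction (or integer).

151/30

E[X | Bag 1] = (-1 + 0 + 6 + 15 + 16 + 14)/6 = 25/3
E[X | Bag 2] = (4 + 12 − 2)/3 = 14/3
E[X] = (1/10)·25/3 + (9/10)·14/3 = 151/30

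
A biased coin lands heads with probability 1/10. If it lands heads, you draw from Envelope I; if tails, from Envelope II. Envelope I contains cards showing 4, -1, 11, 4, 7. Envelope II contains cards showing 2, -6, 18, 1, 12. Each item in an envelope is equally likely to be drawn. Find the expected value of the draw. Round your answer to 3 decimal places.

5.360

E[X | Envelope I] = (4 − 1 + 11 + 4 + 7)/5 = 5
E[X | Envelope II] = (2 − 6 + 18 + 1 + 12)/5 = 27/5
E[X] = (1/10)·5 + (9/10)·27/5 = 134/25 ≈ 5.360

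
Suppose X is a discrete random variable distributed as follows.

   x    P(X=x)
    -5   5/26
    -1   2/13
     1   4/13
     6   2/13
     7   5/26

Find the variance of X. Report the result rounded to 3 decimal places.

E[X] = (5/26)·(-5) + (2/13)·(-1) + (4/13)·1 + (2/13)·6 + (5/26)·7 = 19/13
E[X²] = (5/26)·25 + (2/13)·1 + (4/13)·1 + (2/13)·36 + (5/26)·49 = 263/13
Var(X) = 263/13 − (19/13)² = 3058/169 ≈ 18.095

18.095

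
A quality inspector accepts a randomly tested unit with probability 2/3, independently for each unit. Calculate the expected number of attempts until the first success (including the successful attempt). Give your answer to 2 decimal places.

For a geometric distribution, E[trials] = 1/p = 1/(2/3) = 3/2.
≈ 1.50

1.50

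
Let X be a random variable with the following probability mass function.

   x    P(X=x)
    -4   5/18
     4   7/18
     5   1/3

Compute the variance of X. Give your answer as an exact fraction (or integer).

1178/81

E[X] = (5/18)·(-4) + (7/18)·4 + (1/3)·5 = 19/9
E[X²] = (5/18)·16 + (7/18)·16 + (1/3)·25 = 19
Var(X) = 19 − (19/9)² = 1178/81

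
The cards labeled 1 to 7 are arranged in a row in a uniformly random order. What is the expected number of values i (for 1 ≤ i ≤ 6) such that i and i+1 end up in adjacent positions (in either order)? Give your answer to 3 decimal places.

For each i ∈ {1,…,6}, let Xᵢ = 1 if i and i+1 are adjacent. P(Xᵢ=1) = 2·(7−1)!/7! = 2/7.
By linearity, E[ΣXᵢ] = (6)·(2/7) = 12/7.
≈ 1.714

1.714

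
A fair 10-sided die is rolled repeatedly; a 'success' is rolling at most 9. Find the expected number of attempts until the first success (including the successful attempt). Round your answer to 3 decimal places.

1.111

For a geometric distribution, E[trials] = 1/p = 1/(9/10) = 10/9.
≈ 1.111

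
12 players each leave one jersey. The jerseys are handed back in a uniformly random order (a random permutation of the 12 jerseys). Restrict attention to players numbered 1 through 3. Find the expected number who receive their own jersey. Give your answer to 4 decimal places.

0.2500

Let Xᵢ = 1 if person i gets their own jersey. For each i, P(Xᵢ=1) = 1/12.
By linearity of expectation, E[X₁+…+X_3] = 3·(1/12) = 1/4.
≈ 0.2500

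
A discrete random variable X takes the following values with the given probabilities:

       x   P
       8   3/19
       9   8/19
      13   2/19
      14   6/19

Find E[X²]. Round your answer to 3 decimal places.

E[X²] = (3/19)·64 + (8/19)·81 + (2/19)·169 + (6/19)·196
     = 2354/19 ≈ 123.895

123.895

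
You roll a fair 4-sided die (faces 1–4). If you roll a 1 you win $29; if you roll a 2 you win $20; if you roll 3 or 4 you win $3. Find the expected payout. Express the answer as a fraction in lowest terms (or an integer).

E[payout] = (1/2)·3 + (1/4)·20 + (1/4)·29 = 55/4

55/4 dollars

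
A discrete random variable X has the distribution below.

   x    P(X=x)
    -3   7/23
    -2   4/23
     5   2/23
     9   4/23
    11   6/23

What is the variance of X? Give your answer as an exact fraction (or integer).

20228/529

E[X] = (7/23)·(-3) + (4/23)·(-2) + (2/23)·5 + (4/23)·9 + (6/23)·11 = 83/23
E[X²] = (7/23)·9 + (4/23)·4 + (2/23)·25 + (4/23)·81 + (6/23)·121 = 1179/23
Var(X) = 1179/23 − (83/23)² = 20228/529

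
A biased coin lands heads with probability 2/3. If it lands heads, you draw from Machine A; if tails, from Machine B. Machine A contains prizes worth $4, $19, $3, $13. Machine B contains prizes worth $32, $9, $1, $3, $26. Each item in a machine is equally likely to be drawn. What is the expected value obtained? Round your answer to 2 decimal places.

$11.23

E[X | Machine A] = (4 + 19 + 3 + 13)/4 = 39/4
E[X | Machine B] = (32 + 9 + 1 + 3 + 26)/5 = 71/5
E[X] = (2/3)·39/4 + (1/3)·71/5 = 337/30 ≈ 11.23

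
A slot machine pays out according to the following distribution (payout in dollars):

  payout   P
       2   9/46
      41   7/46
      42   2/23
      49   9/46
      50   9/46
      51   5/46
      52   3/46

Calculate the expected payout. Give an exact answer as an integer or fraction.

E[X] = (9/46)·2 + (7/46)·41 + (2/23)·42 + (9/46)·49 + (9/46)·50 + (5/46)·51 + (3/46)·52
     = 1775/46

1775/46 dollars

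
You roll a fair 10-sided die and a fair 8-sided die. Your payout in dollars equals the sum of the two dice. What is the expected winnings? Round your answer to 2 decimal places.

Distribution of the sum of the two dice: 2 w.p. 1/80, 3 w.p. 1/40, 4 w.p. 3/80, 5 w.p. 1/20, 6 w.p. 1/16, 7 w.p. 3/40, …
E[payout] = (1/80)·2 + (1/40)·3 + (3/80)·4 + (1/20)·5 + (1/16)·6 + (3/40)·7 + (7/80)·8 + (1/10)·9 + (1/10)·10 + (1/10)·11 + (7/80)·12 + (3/40)·13 + (1/16)·14 + (1/20)·15 + (3/80)·16 + (1/40)·17 + (1/80)·18 = 10
≈ $10.00

$10.00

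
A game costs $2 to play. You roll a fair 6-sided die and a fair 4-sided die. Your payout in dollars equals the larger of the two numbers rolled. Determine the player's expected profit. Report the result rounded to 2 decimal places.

$1.92

Distribution of the larger of the two numbers rolled: 1 w.p. 1/24, 2 w.p. 1/8, 3 w.p. 5/24, 4 w.p. 7/24, 5 w.p. 1/6, 6 w.p. 1/6
E[payout] = (1/24)·1 + (1/8)·2 + (5/24)·3 + (7/24)·4 + (1/6)·5 + (1/6)·6 = 47/12
Expected profit = 47/12 − 2 = 23/12 ≈ $1.92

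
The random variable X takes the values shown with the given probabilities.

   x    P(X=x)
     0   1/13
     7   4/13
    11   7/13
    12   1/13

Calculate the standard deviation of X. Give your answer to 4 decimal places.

3.2106

E[X] = 9, E[X²] = 1187/13
Var(X) = E[X²] − (E[X])² = 1187/13 − 81 = 134/13
SD(X) = √(134/13) ≈ 3.2106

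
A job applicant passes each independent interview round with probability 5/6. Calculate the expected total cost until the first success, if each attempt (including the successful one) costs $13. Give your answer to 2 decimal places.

$15.60

E[#attempts] = 1/p = 6/5; E[cost] = 13·6/5 = 78/5.
≈ 15.60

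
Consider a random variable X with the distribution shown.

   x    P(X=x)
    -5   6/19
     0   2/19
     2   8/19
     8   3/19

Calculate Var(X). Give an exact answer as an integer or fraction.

7006/361

E[X] = (6/19)·(-5) + (2/19)·0 + (8/19)·2 + (3/19)·8 = 10/19
E[X²] = (6/19)·25 + (2/19)·0 + (8/19)·4 + (3/19)·64 = 374/19
Var(X) = 374/19 − (10/19)² = 7006/361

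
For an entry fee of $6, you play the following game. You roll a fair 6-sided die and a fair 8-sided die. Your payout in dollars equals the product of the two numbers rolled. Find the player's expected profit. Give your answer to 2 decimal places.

$9.75

Distribution of the product of the two numbers rolled: 1 w.p. 1/48, 2 w.p. 1/24, 3 w.p. 1/24, 4 w.p. 1/16, 5 w.p. 1/24, 6 w.p. 1/12, …
E[payout] = (1/48)·1 + (1/24)·2 + (1/24)·3 + (1/16)·4 + (1/24)·5 + (1/12)·6 + (1/48)·7 + (1/16)·8 + (1/48)·9 + (1/24)·10 + (1/12)·12 + (1/48)·14 + (1/24)·15 + (1/24)·16 + (1/24)·18 + (1/24)·20 + (1/48)·21 + (1/16)·24 + (1/48)·25 + (1/48)·28 + (1/24)·30 + (1/48)·32 + (1/48)·35 + (1/48)·36 + (1/48)·40 + (1/48)·42 + (1/48)·48 = 63/4
Expected profit = 63/4 − 6 = 39/4 ≈ $9.75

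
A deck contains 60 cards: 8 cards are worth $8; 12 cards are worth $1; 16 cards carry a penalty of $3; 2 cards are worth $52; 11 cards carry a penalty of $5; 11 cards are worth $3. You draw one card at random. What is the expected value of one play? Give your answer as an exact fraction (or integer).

E[payout] = (8/60)·8 + (12/60)·1 + (16/60)·(-3) + (2/60)·52 + (11/60)·(-5) + (11/60)·3 = 11/6

11/6 dollars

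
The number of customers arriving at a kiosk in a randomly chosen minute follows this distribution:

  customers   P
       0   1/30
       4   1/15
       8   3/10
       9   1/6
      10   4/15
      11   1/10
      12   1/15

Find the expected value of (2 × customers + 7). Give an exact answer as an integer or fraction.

E[2x+7] = (1/30)·7 + (1/15)·15 + (3/10)·23 + (1/6)·25 + (4/15)·27 + (1/10)·29 + (1/15)·31
     = 367/15

367/15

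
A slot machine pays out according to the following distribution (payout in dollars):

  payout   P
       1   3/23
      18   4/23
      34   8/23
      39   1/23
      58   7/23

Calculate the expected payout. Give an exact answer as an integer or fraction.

E[X] = (3/23)·1 + (4/23)·18 + (8/23)·34 + (1/23)·39 + (7/23)·58
     = 792/23

792/23 dollars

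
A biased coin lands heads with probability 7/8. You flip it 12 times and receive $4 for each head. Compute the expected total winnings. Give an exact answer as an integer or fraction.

$42

E[#heads] = 12·7/8 = 21/2 (linearity over flips).
E[winnings] = 4·21/2 = 42.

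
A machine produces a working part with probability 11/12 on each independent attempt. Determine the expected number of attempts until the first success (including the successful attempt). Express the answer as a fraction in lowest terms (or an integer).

For a geometric distribution, E[trials] = 1/p = 1/(11/12) = 12/11.

12/11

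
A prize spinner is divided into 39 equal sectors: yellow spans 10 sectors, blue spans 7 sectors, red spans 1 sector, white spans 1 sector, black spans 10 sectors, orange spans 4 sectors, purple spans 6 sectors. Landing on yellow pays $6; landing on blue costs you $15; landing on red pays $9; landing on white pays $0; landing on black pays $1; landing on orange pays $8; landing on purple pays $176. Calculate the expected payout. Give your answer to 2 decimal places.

E[payout] = (10/39)·6 + (7/39)·(-15) + (1/39)·9 + (1/39)·0 + (10/39)·1 + (4/39)·8 + (6/39)·176 = 354/13
≈ $27.23

$27.23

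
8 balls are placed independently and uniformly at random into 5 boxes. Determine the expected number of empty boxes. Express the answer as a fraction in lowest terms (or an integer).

Let Xⱼ=1 if box j is empty. P(Xⱼ=1) = ((5-1)/5)^8 = 65536/390625.
By linearity, E[#empty] = 5·65536/390625 = 65536/78125.

65536/78125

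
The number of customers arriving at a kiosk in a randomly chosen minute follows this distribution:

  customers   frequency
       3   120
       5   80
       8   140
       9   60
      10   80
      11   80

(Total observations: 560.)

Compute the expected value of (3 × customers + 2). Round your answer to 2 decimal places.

23.96

Total = 560, so P(customers=3) = 120/560, etc.
E[3x+2] = (3/14)·11 + (1/7)·17 + (1/4)·26 + (3/28)·29 + (1/7)·32 + (1/7)·35
     = 671/28 ≈ 23.96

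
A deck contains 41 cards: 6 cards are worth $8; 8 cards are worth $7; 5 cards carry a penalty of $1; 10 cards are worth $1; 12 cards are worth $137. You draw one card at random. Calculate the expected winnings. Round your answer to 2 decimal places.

E[payout] = (6/41)·8 + (8/41)·7 + (5/41)·(-1) + (10/41)·1 + (12/41)·137 = 1753/41
≈ $42.76

$42.76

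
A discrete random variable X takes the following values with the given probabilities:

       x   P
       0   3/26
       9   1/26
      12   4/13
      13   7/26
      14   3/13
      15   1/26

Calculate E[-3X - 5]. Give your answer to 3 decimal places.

E[-3x-5] = (3/26)·(-5) + (1/26)·(-32) + (4/13)·(-41) + (7/26)·(-44) + (3/13)·(-47) + (1/26)·(-50)
     = -1015/26 ≈ -39.038

-39.038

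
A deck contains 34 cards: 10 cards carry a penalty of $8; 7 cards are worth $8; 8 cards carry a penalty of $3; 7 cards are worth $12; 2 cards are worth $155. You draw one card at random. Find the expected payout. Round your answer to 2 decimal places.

E[payout] = (10/34)·(-8) + (7/34)·8 + (8/34)·(-3) + (7/34)·12 + (2/34)·155 = 173/17
≈ $10.18

$10.18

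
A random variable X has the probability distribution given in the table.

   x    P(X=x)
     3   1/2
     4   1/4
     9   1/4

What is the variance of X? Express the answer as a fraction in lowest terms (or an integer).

E[X] = (1/2)·3 + (1/4)·4 + (1/4)·9 = 19/4
E[X²] = (1/2)·9 + (1/4)·16 + (1/4)·81 = 115/4
Var(X) = 115/4 − (19/4)² = 99/16

99/16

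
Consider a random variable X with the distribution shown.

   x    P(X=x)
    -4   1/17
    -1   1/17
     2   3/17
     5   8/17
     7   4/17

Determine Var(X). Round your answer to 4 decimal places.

E[X] = (1/17)·(-4) + (1/17)·(-1) + (3/17)·2 + (8/17)·5 + (4/17)·7 = 69/17
E[X²] = (1/17)·16 + (1/17)·1 + (3/17)·4 + (8/17)·25 + (4/17)·49 = 25
Var(X) = 25 − (69/17)² = 2464/289 ≈ 8.5260

8.5260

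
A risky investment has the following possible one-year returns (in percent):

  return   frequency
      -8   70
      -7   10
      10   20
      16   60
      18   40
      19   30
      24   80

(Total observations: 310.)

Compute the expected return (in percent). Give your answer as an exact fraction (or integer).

374/31

Total = 310, so P(return=-8) = 70/310, etc.
E[X] = (7/31)·(-8) + (1/31)·(-7) + (2/31)·10 + (6/31)·16 + (4/31)·18 + (3/31)·19 + (8/31)·24
     = 374/31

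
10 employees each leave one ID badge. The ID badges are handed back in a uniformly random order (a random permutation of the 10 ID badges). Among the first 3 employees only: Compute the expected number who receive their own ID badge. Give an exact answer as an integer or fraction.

3/10

Let Xᵢ = 1 if person i gets their own ID badge. For each i, P(Xᵢ=1) = 1/10.
By linearity of expectation, E[X₁+…+X_3] = 3·(1/10) = 3/10.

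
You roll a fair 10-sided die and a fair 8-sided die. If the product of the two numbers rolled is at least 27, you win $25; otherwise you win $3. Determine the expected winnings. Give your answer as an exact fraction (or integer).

461/40 dollars

E[payout] = (49/80)·3 + (31/80)·25 = 461/40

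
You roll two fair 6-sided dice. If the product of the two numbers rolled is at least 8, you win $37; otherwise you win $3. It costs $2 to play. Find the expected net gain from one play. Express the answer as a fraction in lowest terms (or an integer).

E[payout] = (7/18)·3 + (11/18)·37 = 214/9
Expected profit = 214/9 − 2 = 196/9

196/9 dollars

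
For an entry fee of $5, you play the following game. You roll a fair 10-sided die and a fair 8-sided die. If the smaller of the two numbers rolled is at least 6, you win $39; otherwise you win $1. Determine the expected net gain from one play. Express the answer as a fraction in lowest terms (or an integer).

25/8 dollars

E[payout] = (13/16)·1 + (3/16)·39 = 65/8
Expected profit = 65/8 − 5 = 25/8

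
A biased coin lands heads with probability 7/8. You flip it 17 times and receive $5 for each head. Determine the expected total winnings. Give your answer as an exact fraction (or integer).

E[#heads] = 17·7/8 = 119/8 (linearity over flips).
E[winnings] = 5·119/8 = 595/8.

595/8 dollars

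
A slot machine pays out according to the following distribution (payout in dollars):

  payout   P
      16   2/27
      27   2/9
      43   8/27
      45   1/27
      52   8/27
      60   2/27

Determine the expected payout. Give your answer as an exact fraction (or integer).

373/9 dollars

E[X] = (2/27)·16 + (2/9)·27 + (8/27)·43 + (1/27)·45 + (8/27)·52 + (2/27)·60
     = 373/9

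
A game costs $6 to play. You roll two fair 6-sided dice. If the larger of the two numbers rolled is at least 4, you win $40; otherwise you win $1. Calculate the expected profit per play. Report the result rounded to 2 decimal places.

E[payout] = (1/4)·1 + (3/4)·40 = 121/4
Expected profit = 121/4 − 6 = 97/4 ≈ $24.25

$24.25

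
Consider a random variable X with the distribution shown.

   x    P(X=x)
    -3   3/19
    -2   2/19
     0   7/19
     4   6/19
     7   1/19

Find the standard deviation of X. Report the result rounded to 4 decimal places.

E[X] = 18/19, E[X²] = 180/19
Var(X) = E[X²] − (E[X])² = 180/19 − 324/361 = 3096/361
SD(X) = √(3096/361) ≈ 2.9285

2.9285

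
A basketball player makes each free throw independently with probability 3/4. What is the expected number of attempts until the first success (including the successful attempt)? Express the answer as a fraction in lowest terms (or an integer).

4/3

For a geometric distribution, E[trials] = 1/p = 1/(3/4) = 4/3.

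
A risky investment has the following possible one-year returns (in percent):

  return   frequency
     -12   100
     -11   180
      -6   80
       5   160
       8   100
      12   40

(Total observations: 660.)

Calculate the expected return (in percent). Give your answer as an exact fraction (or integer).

Total = 660, so P(return=-12) = 100/660, etc.
E[X] = (5/33)·(-12) + (3/11)·(-11) + (4/33)·(-6) + (8/33)·5 + (5/33)·8 + (2/33)·12
     = -79/33

-79/33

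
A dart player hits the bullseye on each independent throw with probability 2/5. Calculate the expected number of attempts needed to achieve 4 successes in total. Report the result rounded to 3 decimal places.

10.000

By linearity (sum of 4 independent geometric waits), E[trials] = 4/p = 4/(2/5) = 10.
≈ 10.000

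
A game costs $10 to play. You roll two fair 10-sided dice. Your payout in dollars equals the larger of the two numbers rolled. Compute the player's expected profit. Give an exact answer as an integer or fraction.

Distribution of the larger of the two numbers rolled: 1 w.p. 1/100, 2 w.p. 3/100, 3 w.p. 1/20, 4 w.p. 7/100, 5 w.p. 9/100, 6 w.p. 11/100, …
E[payout] = (1/100)·1 + (3/100)·2 + (1/20)·3 + (7/100)·4 + (9/100)·5 + (11/100)·6 + (13/100)·7 + (3/20)·8 + (17/100)·9 + (19/100)·10 = 143/20
Expected profit = 143/20 − 10 = -57/20

-57/20 dollars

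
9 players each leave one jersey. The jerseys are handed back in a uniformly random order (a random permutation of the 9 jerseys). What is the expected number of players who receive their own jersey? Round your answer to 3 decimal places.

Let Xᵢ = 1 if person i gets their own jersey. For each i, P(Xᵢ=1) = 1/9.
By linearity of expectation, E[X₁+…+X_9] = 9·(1/9) = 1.
≈ 1.000

1.000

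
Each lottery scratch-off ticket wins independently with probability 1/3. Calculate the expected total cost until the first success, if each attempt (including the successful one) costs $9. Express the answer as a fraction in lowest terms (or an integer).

$27

E[#attempts] = 1/p = 3; E[cost] = 9·3 = 27.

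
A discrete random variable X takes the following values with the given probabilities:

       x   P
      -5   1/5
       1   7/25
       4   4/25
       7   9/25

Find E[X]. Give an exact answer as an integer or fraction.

E[X] = (1/5)·(-5) + (7/25)·1 + (4/25)·4 + (9/25)·7
     = 61/25

61/25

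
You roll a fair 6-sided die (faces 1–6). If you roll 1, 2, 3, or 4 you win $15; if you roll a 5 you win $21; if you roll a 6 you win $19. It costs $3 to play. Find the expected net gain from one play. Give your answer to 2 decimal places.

E[payout] = (2/3)·15 + (1/6)·19 + (1/6)·21 = 50/3
Expected profit = 50/3 − 3 = 41/3 ≈ $13.67

$13.67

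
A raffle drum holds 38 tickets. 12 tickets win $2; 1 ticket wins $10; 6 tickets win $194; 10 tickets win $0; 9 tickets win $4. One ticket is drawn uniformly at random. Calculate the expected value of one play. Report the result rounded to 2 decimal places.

E[payout] = (12/38)·2 + (1/38)·10 + (6/38)·194 + (10/38)·0 + (9/38)·4 = 617/19
≈ $32.47

$32.47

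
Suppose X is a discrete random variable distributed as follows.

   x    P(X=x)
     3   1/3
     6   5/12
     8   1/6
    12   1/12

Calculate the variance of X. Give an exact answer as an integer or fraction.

E[X] = (1/3)·3 + (5/12)·6 + (1/6)·8 + (1/12)·12 = 35/6
E[X²] = (1/3)·9 + (5/12)·36 + (1/6)·64 + (1/12)·144 = 122/3
Var(X) = 122/3 − (35/6)² = 239/36

239/36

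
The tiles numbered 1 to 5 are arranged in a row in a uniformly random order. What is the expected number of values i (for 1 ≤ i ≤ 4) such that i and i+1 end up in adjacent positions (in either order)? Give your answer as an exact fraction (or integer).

8/5

For each i ∈ {1,…,4}, let Xᵢ = 1 if i and i+1 are adjacent. P(Xᵢ=1) = 2·(5−1)!/5! = 2/5.
By linearity, E[ΣXᵢ] = (4)·(2/5) = 8/5.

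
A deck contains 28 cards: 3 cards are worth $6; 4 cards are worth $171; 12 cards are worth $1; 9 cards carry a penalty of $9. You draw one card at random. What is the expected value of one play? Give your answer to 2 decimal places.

$22.61

E[payout] = (3/28)·6 + (4/28)·171 + (12/28)·1 + (9/28)·(-9) = 633/28
≈ $22.61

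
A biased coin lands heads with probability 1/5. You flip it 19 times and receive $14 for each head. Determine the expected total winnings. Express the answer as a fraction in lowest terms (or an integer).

E[#heads] = 19·1/5 = 19/5 (linearity over flips).
E[winnings] = 14·19/5 = 266/5.

266/5 dollars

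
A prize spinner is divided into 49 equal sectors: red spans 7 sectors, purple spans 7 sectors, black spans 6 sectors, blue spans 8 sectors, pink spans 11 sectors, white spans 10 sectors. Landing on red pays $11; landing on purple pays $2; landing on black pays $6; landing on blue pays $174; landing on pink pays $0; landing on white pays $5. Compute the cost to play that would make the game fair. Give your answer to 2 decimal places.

E[payout] = (7/49)·11 + (7/49)·2 + (6/49)·6 + (8/49)·174 + (11/49)·0 + (10/49)·5 = 1569/49
Fair fee = E[payout] = 1569/49 ≈ $32.02

$32.02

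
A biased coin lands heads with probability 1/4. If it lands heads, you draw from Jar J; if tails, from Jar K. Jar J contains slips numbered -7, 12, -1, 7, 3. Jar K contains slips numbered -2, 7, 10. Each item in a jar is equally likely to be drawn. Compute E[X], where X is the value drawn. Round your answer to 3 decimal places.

E[X | Jar J] = (-7 + 12 − 1 + 7 + 3)/5 = 14/5
E[X | Jar K] = (-2 + 7 + 10)/3 = 5
E[X] = (1/4)·14/5 + (3/4)·5 = 89/20 ≈ 4.450

4.450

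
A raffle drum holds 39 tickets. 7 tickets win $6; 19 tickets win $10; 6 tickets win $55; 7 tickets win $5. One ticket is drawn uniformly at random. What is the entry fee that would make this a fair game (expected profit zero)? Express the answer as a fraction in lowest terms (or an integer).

199/13 dollars

E[payout] = (7/39)·6 + (19/39)·10 + (6/39)·55 + (7/39)·5 = 199/13
Fair fee = E[payout] = 199/13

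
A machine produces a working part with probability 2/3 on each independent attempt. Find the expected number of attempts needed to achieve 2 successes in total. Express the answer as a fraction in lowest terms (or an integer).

By linearity (sum of 2 independent geometric waits), E[trials] = 2/p = 2/(2/3) = 3.

3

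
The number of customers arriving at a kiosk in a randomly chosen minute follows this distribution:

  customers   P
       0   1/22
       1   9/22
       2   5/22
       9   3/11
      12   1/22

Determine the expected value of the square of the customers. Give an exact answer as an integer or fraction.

E[X²] = (1/22)·0 + (9/22)·1 + (5/22)·4 + (3/11)·81 + (1/22)·144
     = 659/22

659/22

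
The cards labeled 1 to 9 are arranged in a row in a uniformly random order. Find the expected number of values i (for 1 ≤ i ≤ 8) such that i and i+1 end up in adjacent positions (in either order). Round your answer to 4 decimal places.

For each i ∈ {1,…,8}, let Xᵢ = 1 if i and i+1 are adjacent. P(Xᵢ=1) = 2·(9−1)!/9! = 2/9.
By linearity, E[ΣXᵢ] = (8)·(2/9) = 16/9.
≈ 1.7778

1.7778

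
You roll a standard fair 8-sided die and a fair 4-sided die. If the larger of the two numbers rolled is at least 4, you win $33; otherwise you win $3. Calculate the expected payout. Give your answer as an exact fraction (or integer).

E[payout] = (9/32)·3 + (23/32)·33 = 393/16

393/16 dollars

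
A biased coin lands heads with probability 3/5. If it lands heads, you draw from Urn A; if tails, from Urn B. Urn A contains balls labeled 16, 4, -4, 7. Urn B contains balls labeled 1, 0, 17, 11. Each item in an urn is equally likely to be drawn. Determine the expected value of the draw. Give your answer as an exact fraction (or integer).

E[X | Urn A] = (16 + 4 − 4 + 7)/4 = 23/4
E[X | Urn B] = (1 + 0 + 17 + 11)/4 = 29/4
E[X] = (3/5)·23/4 + (2/5)·29/4 = 127/20

127/20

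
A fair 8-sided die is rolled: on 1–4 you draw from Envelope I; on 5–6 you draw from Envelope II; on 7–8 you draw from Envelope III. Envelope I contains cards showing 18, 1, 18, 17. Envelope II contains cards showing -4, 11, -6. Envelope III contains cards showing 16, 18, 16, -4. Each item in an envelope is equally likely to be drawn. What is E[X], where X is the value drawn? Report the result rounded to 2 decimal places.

9.71

E[X | Envelope I] = (18 + 1 + 18 + 17)/4 = 27/2
E[X | Envelope II] = (-4 + 11 − 6)/3 = 1/3
E[X | Envelope III] = (16 + 18 + 16 − 4)/4 = 23/2
E[X] = (1/2)·27/2 + (1/4)·1/3 + (1/4)·23/2 = 233/24 ≈ 9.71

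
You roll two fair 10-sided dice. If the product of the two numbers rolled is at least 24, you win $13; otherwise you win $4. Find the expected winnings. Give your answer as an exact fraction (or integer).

E[payout] = (12/25)·4 + (13/25)·13 = 217/25

217/25 dollars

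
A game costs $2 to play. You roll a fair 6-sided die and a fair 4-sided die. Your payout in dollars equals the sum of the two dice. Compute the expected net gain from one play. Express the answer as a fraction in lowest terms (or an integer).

$4

Distribution of the sum of the two dice: 2 w.p. 1/24, 3 w.p. 1/12, 4 w.p. 1/8, 5 w.p. 1/6, 6 w.p. 1/6, 7 w.p. 1/6, …
E[payout] = (1/24)·2 + (1/12)·3 + (1/8)·4 + (1/6)·5 + (1/6)·6 + (1/6)·7 + (1/8)·8 + (1/12)·9 + (1/24)·10 = 6
Expected profit = 6 − 2 = 4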